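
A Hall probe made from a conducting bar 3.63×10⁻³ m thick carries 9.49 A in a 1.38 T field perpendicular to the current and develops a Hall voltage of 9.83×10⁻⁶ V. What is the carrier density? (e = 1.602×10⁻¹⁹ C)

n ≈ 2.29×10²⁷ m⁻³

From V_H = IB/(n e t), n = IB/(V_H e t).
n = (9.49)(1.38)/((9.83×10⁻⁶)(1.602×10⁻¹⁹)(3.63×10⁻³)) ≈ 2.29×10²⁷ m⁻³.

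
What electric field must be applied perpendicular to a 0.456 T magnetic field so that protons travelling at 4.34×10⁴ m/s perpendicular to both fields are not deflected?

For straight-line motion qE = qvB, so E = vB.
E = 4.34×10⁴ × 0.456 = 1.98×10⁴ V/m.

E = 1.98×10⁴ V/m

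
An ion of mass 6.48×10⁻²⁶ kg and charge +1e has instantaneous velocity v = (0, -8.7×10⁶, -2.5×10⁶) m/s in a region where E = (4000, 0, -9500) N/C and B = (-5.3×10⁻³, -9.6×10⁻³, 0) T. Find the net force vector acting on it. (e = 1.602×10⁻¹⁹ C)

v×B = (-2.40×10⁴, 1.32×10⁴, -4.61×10⁴) N/C.
E + v×B = (-2.00×10⁴, 1.32×10⁴, -5.56×10⁴) N/C.
F = q(E + v×B) = (1.602×10⁻¹⁹ C)·(-2.00×10⁴, 1.32×10⁴, -5.56×10⁴) = (-3.20×10⁻¹⁵, 2.12×10⁻¹⁵, -8.91×10⁻¹⁵) N.

F ≈ (-3.20×10⁻¹⁵, 2.12×10⁻¹⁵, -8.91×10⁻¹⁵) N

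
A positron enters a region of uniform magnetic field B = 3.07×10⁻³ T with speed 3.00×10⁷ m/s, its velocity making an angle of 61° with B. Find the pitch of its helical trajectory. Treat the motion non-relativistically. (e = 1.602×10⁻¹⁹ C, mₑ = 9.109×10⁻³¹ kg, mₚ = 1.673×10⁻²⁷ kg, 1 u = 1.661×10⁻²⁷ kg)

v∥ = v cosθ = 3.00×10⁷·cos61° ≈ 1.454×10⁷ m/s.
T = 2πm/(|q|B) = 2π(9.109×10⁻³¹)/((1.602×10⁻¹⁹)(3.07×10⁻³)) ≈ 1.164×10⁻⁸ s.
pitch = v∥ T = (1.454×10⁷)(1.164×10⁻⁸) ≈ 0.169 m.

p ≈ 0.169 m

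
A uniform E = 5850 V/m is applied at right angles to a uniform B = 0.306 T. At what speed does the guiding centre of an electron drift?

In crossed fields the guiding centre drifts at v_d = |E×B|/B² = E/B, independent of charge and mass.
v_d = 5850/0.306 = 1.91×10⁴ m/s.

v_d ≈ 1.91×10⁴ m/s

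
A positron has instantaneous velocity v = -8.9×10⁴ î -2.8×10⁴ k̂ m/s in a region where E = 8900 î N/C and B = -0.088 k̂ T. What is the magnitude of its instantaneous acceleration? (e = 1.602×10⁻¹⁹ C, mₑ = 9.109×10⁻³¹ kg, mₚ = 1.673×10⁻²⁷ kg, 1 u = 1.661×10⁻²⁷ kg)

v×B = (0, -7830, 0) N/C.
E + v×B = (8900, -7830, 0) N/C.
F = q(E + v×B) = (1.602×10⁻¹⁹ C)·(8900, -7830, 0) = (1.43×10⁻¹⁵, -1.25×10⁻¹⁵, 0) N.
|a| = |F|/m = 1.899×10⁻¹⁵/9.109×10⁻³¹ ≈ 2.09×10¹⁵ m/s².

|a| ≈ 2.09×10¹⁵ m/s²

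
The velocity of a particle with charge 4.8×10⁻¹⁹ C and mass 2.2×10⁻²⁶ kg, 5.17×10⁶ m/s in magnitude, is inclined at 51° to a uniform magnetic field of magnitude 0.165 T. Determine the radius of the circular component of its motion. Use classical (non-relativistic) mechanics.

v⊥ = v sinθ = 5.17×10⁶·sin51° ≈ 4.018×10⁶ m/s.
r = m v⊥/(|q|B) = (2.2×10⁻²⁶)(4.018×10⁶)/((4.8×10⁻¹⁹)(0.165)) ≈ 1.12 m.

r ≈ 1.12 m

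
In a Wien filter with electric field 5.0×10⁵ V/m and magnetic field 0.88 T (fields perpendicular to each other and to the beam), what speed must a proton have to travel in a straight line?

Straight-line motion ⇒ electric and magnetic forces cancel, so E = vB.
v = E/B = 5.0×10⁵/0.88 = 5.7×10⁵ m/s.
The result is independent of the particle's charge and mass.

v = 5.7×10⁵ m/s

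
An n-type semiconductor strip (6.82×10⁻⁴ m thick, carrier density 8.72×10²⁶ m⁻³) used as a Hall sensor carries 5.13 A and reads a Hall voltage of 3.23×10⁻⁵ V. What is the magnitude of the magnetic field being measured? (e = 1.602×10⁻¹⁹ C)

B ≈ 0.600 T

From V_H = IB/(n e t), B = V_H n e t / I.
B = (3.23×10⁻⁵)(8.72×10²⁶)(1.602×10⁻¹⁹)(6.82×10⁻⁴)/5.13 ≈ 0.600 T.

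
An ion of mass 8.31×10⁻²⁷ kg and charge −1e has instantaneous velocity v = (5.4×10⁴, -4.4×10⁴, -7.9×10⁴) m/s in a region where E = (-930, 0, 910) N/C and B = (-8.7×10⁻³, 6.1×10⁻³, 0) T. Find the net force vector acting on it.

v×B = (482, 687, -53.4) N/C.
E + v×B = (-448, 687, 857) N/C.
F = q(E + v×B) = (−1.602×10⁻¹⁹ C)·(-448, 687, 857) = (7.18×10⁻¹⁷, -1.10×10⁻¹⁶, -1.37×10⁻¹⁶) N.

F ≈ (7.18×10⁻¹⁷, -1.10×10⁻¹⁶, -1.37×10⁻¹⁶) N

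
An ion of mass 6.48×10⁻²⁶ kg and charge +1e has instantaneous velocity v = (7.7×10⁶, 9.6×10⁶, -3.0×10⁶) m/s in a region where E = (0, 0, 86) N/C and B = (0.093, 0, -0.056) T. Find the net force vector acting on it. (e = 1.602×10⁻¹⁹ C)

v×B = (-5.38×10⁵, 1.52×10⁵, -8.93×10⁵) N/C.
E + v×B = (-5.38×10⁵, 1.52×10⁵, -8.93×10⁵) N/C.
F = q(E + v×B) = (1.602×10⁻¹⁹ C)·(-5.38×10⁵, 1.52×10⁵, -8.93×10⁵) = (-8.61×10⁻¹⁴, 2.44×10⁻¹⁴, -1.43×10⁻¹³) N.

F ≈ (-8.61×10⁻¹⁴, 2.44×10⁻¹⁴, -1.43×10⁻¹³) N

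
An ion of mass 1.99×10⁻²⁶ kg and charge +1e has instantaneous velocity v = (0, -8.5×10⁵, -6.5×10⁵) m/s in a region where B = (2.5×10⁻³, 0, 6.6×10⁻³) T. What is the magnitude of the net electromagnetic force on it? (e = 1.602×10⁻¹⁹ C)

|F| ≈ 9.96×10⁻¹⁶ N

v×B = (-5610, -1620, 2120) N/C.
F = q v×B = (1.602×10⁻¹⁹ C)·(-5610, -1620, 2120) = (-8.99×10⁻¹⁶, -2.60×10⁻¹⁶, 3.40×10⁻¹⁶) N.
|F| = 9.96×10⁻¹⁶ N.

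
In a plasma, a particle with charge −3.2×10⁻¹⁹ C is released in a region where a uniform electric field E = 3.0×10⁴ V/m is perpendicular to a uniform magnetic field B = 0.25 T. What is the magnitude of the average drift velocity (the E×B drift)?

v_d ≈ 1.2×10⁵ m/s

The E×B drift speed is v_d = E/B.
v_d = 3.0×10⁴/0.25 = 1.2×10⁵ m/s.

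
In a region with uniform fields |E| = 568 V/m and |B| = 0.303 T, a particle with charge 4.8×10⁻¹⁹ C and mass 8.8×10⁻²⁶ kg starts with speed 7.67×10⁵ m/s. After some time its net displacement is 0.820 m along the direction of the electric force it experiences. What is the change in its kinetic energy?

ΔKE ≈ 2.24×10⁻¹⁶ J

The magnetic force is always ⟂ v and does no work; only the electric force changes KE.
ΔKE = F_E · d = |q|E d = (4.8×10⁻¹⁹)(568)(0.820) ≈ 2.24×10⁻¹⁶ J.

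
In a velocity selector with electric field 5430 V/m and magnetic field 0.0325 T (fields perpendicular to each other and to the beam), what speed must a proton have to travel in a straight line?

For undeflected motion the electric and magnetic forces balance: qE = qvB.
v = E/B = 5430/0.0325 = 1.67×10⁵ m/s.

v = 1.67×10⁵ m/s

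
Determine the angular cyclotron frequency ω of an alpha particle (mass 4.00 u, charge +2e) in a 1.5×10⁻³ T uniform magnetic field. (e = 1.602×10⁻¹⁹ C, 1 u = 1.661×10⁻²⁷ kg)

ω ≈ 7.2×10⁴ rad/s

ω = |q|B/m.
ω = (3.204×10⁻¹⁹)(1.5×10⁻³)/6.644×10⁻²⁷ ≈ 7.2×10⁴ rad/s.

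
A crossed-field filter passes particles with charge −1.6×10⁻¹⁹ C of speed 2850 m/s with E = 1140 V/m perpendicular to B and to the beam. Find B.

B = 0.400 T

Balance of forces in the selector: qE = qvB ⇒ B = E/v.
B = 1140/2850 = 0.400 T.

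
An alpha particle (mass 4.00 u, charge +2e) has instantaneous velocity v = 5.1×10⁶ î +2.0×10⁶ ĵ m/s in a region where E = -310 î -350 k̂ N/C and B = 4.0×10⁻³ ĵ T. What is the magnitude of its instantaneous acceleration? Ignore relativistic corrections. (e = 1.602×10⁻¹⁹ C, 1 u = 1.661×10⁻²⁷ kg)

|a| ≈ 9.67×10¹¹ m/s²

v×B = (0, 0, 2.04×10⁴) N/C.
E + v×B = (-310, 0, 2.00×10⁴) N/C.
F = q(E + v×B) = (3.204×10⁻¹⁹ C)·(-310, 0, 2.00×10⁴) = (-9.93×10⁻¹⁷, 0, 6.42×10⁻¹⁵) N.
|a| = |F|/m = 6.425×10⁻¹⁵/6.644×10⁻²⁷ ≈ 9.67×10¹¹ m/s².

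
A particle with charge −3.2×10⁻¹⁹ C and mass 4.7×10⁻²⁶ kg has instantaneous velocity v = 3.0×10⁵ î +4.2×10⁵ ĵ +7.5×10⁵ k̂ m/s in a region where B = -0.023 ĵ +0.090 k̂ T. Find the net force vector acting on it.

v×B = (5.50×10⁴, -2.70×10⁴, -6900) N/C.
F = q v×B = (−3.2×10⁻¹⁹ C)·(5.50×10⁴, -2.70×10⁴, -6900) = (-1.76×10⁻¹⁴, 8.64×10⁻¹⁵, 2.21×10⁻¹⁵) N.

F ≈ (-1.76×10⁻¹⁴, 8.64×10⁻¹⁵, 2.21×10⁻¹⁵) N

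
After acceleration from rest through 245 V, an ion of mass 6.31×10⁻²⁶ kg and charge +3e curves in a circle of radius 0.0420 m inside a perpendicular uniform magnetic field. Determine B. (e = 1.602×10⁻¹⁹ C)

B ≈ 0.191 T

v = √(2|q|V/m) = √(2·4.806×10⁻¹⁹·245/6.31×10⁻²⁶) ≈ 6.109×10⁴ m/s.
B = mv/(|q|r) = (6.31×10⁻²⁶)(6.109×10⁴)/((4.806×10⁻¹⁹)(0.0420)) ≈ 0.191 T.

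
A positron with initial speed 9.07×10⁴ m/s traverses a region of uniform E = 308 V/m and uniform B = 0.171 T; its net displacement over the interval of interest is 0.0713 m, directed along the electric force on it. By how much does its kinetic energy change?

The magnetic force is always ⟂ v and does no work; only the electric force changes KE.
ΔKE = F_E · d = |q|E d = (1.602×10⁻¹⁹)(308)(0.0713) ≈ 3.52×10⁻¹⁸ J.

ΔKE ≈ 3.52×10⁻¹⁸ J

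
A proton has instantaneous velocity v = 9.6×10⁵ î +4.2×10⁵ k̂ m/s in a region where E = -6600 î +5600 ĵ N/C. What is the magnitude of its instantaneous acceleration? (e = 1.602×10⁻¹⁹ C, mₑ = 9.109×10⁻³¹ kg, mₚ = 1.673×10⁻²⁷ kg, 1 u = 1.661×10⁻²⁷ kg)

|a| ≈ 8.29×10¹¹ m/s²

Only an electric field acts, so F = qE = (1.602×10⁻¹⁹ C)·(-6600, 5600, 0) = (-1.06×10⁻¹⁵, 8.97×10⁻¹⁶, 0) N.
|a| = |F|/m = 1.387×10⁻¹⁵/1.673×10⁻²⁷ ≈ 8.29×10¹¹ m/s².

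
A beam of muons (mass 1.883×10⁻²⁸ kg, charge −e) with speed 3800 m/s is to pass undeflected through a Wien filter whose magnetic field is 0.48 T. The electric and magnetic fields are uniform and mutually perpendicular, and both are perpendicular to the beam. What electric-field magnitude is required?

E = 1800 V/m

For straight-line motion qE = qvB, so E = vB.
E = 3800 × 0.48 = 1800 V/m.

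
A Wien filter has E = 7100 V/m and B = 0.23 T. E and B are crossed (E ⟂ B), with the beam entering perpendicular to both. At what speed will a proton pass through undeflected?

v = 3.1×10⁴ m/s

For undeflected motion the electric and magnetic forces balance: qE = qvB.
v = E/B = 7100/0.23 = 3.1×10⁴ m/s.
The result is independent of the particle's charge and mass.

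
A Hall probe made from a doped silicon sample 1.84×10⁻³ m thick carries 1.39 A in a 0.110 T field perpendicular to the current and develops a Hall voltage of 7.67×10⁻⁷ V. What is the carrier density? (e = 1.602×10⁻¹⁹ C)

From V_H = IB/(n e t), n = IB/(V_H e t).
n = (1.39)(0.110)/((7.67×10⁻⁷)(1.602×10⁻¹⁹)(1.84×10⁻³)) ≈ 6.76×10²⁶ m⁻³.

n ≈ 6.76×10²⁶ m⁻³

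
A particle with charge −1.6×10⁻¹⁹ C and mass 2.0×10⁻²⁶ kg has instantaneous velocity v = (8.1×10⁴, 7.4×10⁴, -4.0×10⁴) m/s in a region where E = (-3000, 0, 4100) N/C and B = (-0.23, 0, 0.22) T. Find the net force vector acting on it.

v×B = (1.63×10⁴, -8620, 1.70×10⁴) N/C.
E + v×B = (1.33×10⁴, -8620, 2.11×10⁴) N/C.
F = q(E + v×B) = (−1.6×10⁻¹⁹ C)·(1.33×10⁴, -8620, 2.11×10⁴) = (-2.12×10⁻¹⁵, 1.38×10⁻¹⁵, -3.38×10⁻¹⁵) N.

F ≈ (-2.12×10⁻¹⁵, 1.38×10⁻¹⁵, -3.38×10⁻¹⁵) N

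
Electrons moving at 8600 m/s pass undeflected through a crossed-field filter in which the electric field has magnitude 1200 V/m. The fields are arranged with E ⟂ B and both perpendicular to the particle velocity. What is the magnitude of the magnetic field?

B = 0.14 T

Balance of forces in the selector: qE = qvB ⇒ B = E/v.
B = 1200/8600 = 0.14 T.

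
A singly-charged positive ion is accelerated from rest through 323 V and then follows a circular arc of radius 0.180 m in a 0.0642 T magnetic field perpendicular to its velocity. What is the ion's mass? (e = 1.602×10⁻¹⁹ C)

Combine |q|V = ½mv² and r = mv/(|q|B): eliminate v to get m = qB²r²/(2V).
m = (1.602×10⁻¹⁹)(0.0642)²(0.180)²/(2·323) ≈ 3.31×10⁻²⁶ kg.

m ≈ 3.31×10⁻²⁶ kg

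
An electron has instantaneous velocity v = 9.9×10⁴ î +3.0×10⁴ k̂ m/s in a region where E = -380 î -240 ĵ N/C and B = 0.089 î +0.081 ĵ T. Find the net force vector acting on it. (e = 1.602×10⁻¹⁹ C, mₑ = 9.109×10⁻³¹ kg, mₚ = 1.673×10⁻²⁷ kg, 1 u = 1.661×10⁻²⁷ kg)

F ≈ (4.50×10⁻¹⁶, -3.89×10⁻¹⁶, -1.28×10⁻¹⁵) N

v×B = (-2430, 2670, 8020) N/C.
E + v×B = (-2810, 2430, 8020) N/C.
F = q(E + v×B) = (−1.602×10⁻¹⁹ C)·(-2810, 2430, 8020) = (4.50×10⁻¹⁶, -3.89×10⁻¹⁶, -1.28×10⁻¹⁵) N.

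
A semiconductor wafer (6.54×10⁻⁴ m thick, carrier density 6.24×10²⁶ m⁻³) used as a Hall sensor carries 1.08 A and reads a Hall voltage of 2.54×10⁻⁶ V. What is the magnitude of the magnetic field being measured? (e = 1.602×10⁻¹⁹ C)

From V_H = IB/(n e t), B = V_H n e t / I.
B = (2.54×10⁻⁶)(6.24×10²⁶)(1.602×10⁻¹⁹)(6.54×10⁻⁴)/1.08 ≈ 0.154 T.

B ≈ 0.154 T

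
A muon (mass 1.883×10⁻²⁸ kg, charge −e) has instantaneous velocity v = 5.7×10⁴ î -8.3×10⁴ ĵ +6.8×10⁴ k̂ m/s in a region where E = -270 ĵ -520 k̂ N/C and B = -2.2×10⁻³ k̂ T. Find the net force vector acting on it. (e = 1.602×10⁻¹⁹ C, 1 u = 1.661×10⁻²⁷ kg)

F ≈ (-2.93×10⁻¹⁷, 2.32×10⁻¹⁷, 8.33×10⁻¹⁷) N

v×B = (183, 125, 0) N/C.
E + v×B = (183, -145, -520) N/C.
F = q(E + v×B) = (−1.602×10⁻¹⁹ C)·(183, -145, -520) = (-2.93×10⁻¹⁷, 2.32×10⁻¹⁷, 8.33×10⁻¹⁷) N.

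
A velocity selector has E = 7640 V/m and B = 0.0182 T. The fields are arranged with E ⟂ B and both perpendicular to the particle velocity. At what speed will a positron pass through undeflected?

For undeflected motion the electric and magnetic forces balance: qE = qvB.
v = E/B = 7640/0.0182 = 4.20×10⁵ m/s.

v = 4.20×10⁵ m/s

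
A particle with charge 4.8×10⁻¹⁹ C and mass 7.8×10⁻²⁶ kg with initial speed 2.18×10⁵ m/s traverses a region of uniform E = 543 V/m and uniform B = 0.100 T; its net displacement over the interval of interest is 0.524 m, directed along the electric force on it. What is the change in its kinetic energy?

The magnetic force is always ⟂ v and does no work; only the electric force changes KE.
ΔKE = F_E · d = |q|E d = (4.8×10⁻¹⁹)(543)(0.524) ≈ 1.37×10⁻¹⁶ J.

ΔKE ≈ 1.37×10⁻¹⁶ J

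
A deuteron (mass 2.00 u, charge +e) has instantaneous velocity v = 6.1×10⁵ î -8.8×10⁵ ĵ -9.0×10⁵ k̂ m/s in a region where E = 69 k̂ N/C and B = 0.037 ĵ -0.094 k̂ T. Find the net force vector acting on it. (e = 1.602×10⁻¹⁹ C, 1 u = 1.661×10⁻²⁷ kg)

F ≈ (1.86×10⁻¹⁴, 9.19×10⁻¹⁵, 3.63×10⁻¹⁵) N

v×B = (1.16×10⁵, 5.73×10⁴, 2.26×10⁴) N/C.
E + v×B = (1.16×10⁵, 5.73×10⁴, 2.26×10⁴) N/C.
F = q(E + v×B) = (1.602×10⁻¹⁹ C)·(1.16×10⁵, 5.73×10⁴, 2.26×10⁴) = (1.86×10⁻¹⁴, 9.19×10⁻¹⁵, 3.63×10⁻¹⁵) N.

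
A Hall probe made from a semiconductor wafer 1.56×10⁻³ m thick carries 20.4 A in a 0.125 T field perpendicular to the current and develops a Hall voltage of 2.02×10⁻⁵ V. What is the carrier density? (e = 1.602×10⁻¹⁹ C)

From V_H = IB/(n e t), n = IB/(V_H e t).
n = (20.4)(0.125)/((2.02×10⁻⁵)(1.602×10⁻¹⁹)(1.56×10⁻³)) ≈ 5.05×10²⁶ m⁻³.

n ≈ 5.05×10²⁶ m⁻³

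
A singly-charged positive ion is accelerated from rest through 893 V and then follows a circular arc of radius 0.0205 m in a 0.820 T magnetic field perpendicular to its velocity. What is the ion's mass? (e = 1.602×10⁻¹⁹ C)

Combine |q|V = ½mv² and r = mv/(|q|B): eliminate v to get m = qB²r²/(2V).
m = (1.602×10⁻¹⁹)(0.820)²(0.0205)²/(2·893) ≈ 2.53×10⁻²⁶ kg.

m ≈ 2.53×10⁻²⁶ kg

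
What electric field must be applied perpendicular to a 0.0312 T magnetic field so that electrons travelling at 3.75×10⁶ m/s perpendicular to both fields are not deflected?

E = 1.17×10⁵ V/m

For straight-line motion qE = qvB, so E = vB.
E = 3.75×10⁶ × 0.0312 = 1.17×10⁵ V/m.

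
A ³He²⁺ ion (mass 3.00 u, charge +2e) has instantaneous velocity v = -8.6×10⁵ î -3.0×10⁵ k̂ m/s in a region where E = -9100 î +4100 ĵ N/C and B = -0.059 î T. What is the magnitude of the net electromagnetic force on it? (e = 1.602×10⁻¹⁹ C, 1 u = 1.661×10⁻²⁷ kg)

v×B = (0, 1.77×10⁴, 0) N/C.
E + v×B = (-9100, 2.18×10⁴, 0) N/C.
F = q(E + v×B) = (3.204×10⁻¹⁹ C)·(-9100, 2.18×10⁴, 0) = (-2.92×10⁻¹⁵, 6.98×10⁻¹⁵, 0) N.
|F| = 7.57×10⁻¹⁵ N.

|F| ≈ 7.57×10⁻¹⁵ N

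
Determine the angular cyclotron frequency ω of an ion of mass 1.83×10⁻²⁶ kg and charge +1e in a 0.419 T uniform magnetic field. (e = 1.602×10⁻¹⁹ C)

ω ≈ 3.67×10⁶ rad/s

ω = |q|B/m.
ω = (1.602×10⁻¹⁹)(0.419)/1.83×10⁻²⁶ ≈ 3.67×10⁶ rad/s.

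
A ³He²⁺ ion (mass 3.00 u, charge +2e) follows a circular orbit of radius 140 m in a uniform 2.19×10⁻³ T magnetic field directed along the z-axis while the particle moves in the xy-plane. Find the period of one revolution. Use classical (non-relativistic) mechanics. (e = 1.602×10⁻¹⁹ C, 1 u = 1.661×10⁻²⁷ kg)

The cyclotron period depends only on m, q, B: T = 2πm/(|q|B).
T = 2π(4.983×10⁻²⁷)/((3.204×10⁻¹⁹)(2.19×10⁻³)) ≈ 4.46×10⁻⁵ s.

T ≈ 4.46×10⁻⁵ s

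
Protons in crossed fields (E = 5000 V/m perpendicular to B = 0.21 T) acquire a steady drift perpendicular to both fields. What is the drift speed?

v_d ≈ 2.4×10⁴ m/s

The E×B drift speed is v_d = E/B.
v_d = 5000/0.21 = 2.4×10⁴ m/s.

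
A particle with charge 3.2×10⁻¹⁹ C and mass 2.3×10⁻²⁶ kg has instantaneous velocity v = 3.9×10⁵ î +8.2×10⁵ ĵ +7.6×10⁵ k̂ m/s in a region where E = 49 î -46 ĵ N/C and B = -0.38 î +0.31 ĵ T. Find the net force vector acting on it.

F ≈ (-7.54×10⁻¹⁴, -9.24×10⁻¹⁴, 1.38×10⁻¹³) N

v×B = (-2.36×10⁵, -2.89×10⁵, 4.32×10⁵) N/C.
E + v×B = (-2.36×10⁵, -2.89×10⁵, 4.32×10⁵) N/C.
F = q(E + v×B) = (3.2×10⁻¹⁹ C)·(-2.36×10⁵, -2.89×10⁵, 4.32×10⁵) = (-7.54×10⁻¹⁴, -9.24×10⁻¹⁴, 1.38×10⁻¹³) N.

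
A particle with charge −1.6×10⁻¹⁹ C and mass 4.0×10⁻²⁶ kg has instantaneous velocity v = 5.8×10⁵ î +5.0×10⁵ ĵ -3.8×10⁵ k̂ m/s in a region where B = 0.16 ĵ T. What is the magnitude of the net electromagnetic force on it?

|F| ≈ 1.78×10⁻¹⁴ N

v×B = (6.08×10⁴, 0, 9.28×10⁴) N/C.
F = q v×B = (−1.6×10⁻¹⁹ C)·(6.08×10⁴, 0, 9.28×10⁴) = (-9.73×10⁻¹⁵, 0, -1.48×10⁻¹⁴) N.
|F| = 1.78×10⁻¹⁴ N.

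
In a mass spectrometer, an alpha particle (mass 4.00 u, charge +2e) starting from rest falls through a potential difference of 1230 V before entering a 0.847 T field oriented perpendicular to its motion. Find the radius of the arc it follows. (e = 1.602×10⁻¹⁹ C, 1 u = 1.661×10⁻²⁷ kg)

Acceleration: |q|V = ½mv² ⇒ v = √(2|q|V/m) = √(2·3.204×10⁻¹⁹·1230/6.644×10⁻²⁷) ≈ 3.444×10⁵ m/s.
In the field: r = mv/(|q|B) = (6.644×10⁻²⁷)(3.444×10⁵)/((3.204×10⁻¹⁹)(0.847)) ≈ 8.43×10⁻³ m.

r ≈ 8.43×10⁻³ m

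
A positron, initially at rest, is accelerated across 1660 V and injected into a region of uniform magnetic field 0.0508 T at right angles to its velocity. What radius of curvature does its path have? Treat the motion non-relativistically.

r ≈ 2.70×10⁻³ m

Acceleration: |q|V = ½mv² ⇒ v = √(2|q|V/m) = √(2·1.602×10⁻¹⁹·1660/9.109×10⁻³¹) ≈ 2.416×10⁷ m/s.
In the field: r = mv/(|q|B) = (9.109×10⁻³¹)(2.416×10⁷)/((1.602×10⁻¹⁹)(0.0508)) ≈ 2.70×10⁻³ m.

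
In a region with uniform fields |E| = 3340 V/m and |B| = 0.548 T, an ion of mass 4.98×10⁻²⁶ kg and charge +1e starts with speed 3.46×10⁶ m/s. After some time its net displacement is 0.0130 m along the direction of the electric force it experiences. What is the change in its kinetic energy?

ΔKE ≈ 6.96×10⁻¹⁸ J

The magnetic force is always ⟂ v and does no work; only the electric force changes KE.
ΔKE = F_E · d = |q|E d = (1.602×10⁻¹⁹)(3340)(0.0130) ≈ 6.96×10⁻¹⁸ J.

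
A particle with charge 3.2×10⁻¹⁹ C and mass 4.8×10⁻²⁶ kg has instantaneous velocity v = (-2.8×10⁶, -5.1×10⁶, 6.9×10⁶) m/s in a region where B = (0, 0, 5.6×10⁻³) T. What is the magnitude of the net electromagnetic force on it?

v×B = (-2.86×10⁴, 1.57×10⁴, 0) N/C.
F = q v×B = (3.2×10⁻¹⁹ C)·(-2.86×10⁴, 1.57×10⁴, 0) = (-9.14×10⁻¹⁵, 5.02×10⁻¹⁵, 0) N.
|F| = 1.04×10⁻¹⁴ N.

|F| ≈ 1.04×10⁻¹⁴ N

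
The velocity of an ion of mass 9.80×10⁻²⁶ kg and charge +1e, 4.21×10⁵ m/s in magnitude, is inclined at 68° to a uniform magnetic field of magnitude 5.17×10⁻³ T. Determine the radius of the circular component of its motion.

r ≈ 46.2 m

v⊥ = v sinθ = 4.21×10⁵·sin68° ≈ 3.903×10⁵ m/s.
r = m v⊥/(|q|B) = (9.80×10⁻²⁶)(3.903×10⁵)/((1.602×10⁻¹⁹)(5.17×10⁻³)) ≈ 46.2 m.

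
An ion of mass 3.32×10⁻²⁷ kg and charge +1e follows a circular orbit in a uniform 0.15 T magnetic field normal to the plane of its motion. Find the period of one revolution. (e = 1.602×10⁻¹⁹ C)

T ≈ 8.7×10⁻⁷ s

The cyclotron period depends only on m, q, B: T = 2πm/(|q|B).
T = 2π(3.32×10⁻²⁷)/((1.602×10⁻¹⁹)(0.15)) ≈ 8.7×10⁻⁷ s.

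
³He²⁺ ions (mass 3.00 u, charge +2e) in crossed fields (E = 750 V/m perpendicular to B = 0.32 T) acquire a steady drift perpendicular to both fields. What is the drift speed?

v_d ≈ 2300 m/s

In crossed fields the guiding centre drifts at v_d = |E×B|/B² = E/B, independent of charge and mass.
v_d = 750/0.32 = 2300 m/s.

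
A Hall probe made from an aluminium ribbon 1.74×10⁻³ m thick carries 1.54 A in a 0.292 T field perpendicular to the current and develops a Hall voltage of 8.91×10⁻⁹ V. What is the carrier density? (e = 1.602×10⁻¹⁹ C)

n ≈ 1.81×10²⁹ m⁻³

From V_H = IB/(n e t), n = IB/(V_H e t).
n = (1.54)(0.292)/((8.91×10⁻⁹)(1.602×10⁻¹⁹)(1.74×10⁻³)) ≈ 1.81×10²⁹ m⁻³.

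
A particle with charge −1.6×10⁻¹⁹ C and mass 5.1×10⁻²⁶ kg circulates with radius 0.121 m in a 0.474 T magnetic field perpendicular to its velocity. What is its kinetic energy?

KE ≈ 8.26×10⁻¹⁶ J

v = |q|Br/m, then KE = ½mv² = (qBr)²/(2m).
v = (1.6×10⁻¹⁹)(0.474)(0.121)/5.1×10⁻²⁶ ≈ 1.799×10⁵ m/s.
KE = ½(5.1×10⁻²⁶)(1.799×10⁵)² ≈ 8.26×10⁻¹⁶ J.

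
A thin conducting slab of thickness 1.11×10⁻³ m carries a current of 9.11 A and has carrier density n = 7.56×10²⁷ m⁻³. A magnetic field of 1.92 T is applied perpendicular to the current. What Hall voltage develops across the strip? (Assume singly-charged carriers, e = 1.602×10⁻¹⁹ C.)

V_H = IB/(n e t).
V_H = (9.11)(1.92)/((7.56×10²⁷)(1.602×10⁻¹⁹)(1.11×10⁻³)) ≈ 1.30×10⁻⁵ V.

V_H ≈ 1.30×10⁻⁵ V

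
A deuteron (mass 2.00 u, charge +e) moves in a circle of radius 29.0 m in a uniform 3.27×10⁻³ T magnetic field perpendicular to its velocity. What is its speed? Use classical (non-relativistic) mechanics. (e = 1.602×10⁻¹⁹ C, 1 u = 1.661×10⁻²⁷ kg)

From |q|vB = mv²/r, v = |q|Br/m.
v = (1.602×10⁻¹⁹)(3.27×10⁻³)(29.0)/3.322×10⁻²⁷ ≈ 4.57×10⁶ m/s.

v ≈ 4.57×10⁶ m/s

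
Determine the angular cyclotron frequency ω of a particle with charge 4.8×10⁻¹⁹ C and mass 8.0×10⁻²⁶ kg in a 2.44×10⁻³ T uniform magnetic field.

ω ≈ 1.46×10⁴ rad/s

ω = |q|B/m.
ω = (4.8×10⁻¹⁹)(2.44×10⁻³)/8.0×10⁻²⁶ ≈ 1.46×10⁴ rad/s.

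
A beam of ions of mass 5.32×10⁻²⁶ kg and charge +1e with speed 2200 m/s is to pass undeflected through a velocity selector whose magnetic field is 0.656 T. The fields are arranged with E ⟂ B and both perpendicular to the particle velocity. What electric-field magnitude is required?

For straight-line motion qE = qvB, so E = vB.
E = 2200 × 0.656 = 1440 V/m.

E = 1440 V/m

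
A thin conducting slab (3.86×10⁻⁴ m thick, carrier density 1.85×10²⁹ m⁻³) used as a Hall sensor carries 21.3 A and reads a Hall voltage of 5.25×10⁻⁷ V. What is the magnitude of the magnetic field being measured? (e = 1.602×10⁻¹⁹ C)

From V_H = IB/(n e t), B = V_H n e t / I.
B = (5.25×10⁻⁷)(1.85×10²⁹)(1.602×10⁻¹⁹)(3.86×10⁻⁴)/21.3 ≈ 0.282 T.

B ≈ 0.282 T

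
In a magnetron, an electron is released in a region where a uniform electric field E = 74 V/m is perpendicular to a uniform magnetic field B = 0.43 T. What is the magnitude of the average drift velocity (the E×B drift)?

v_d ≈ 170 m/s

In crossed fields the guiding centre drifts at v_d = |E×B|/B² = E/B, independent of charge and mass.
v_d = 74/0.43 = 170 m/s.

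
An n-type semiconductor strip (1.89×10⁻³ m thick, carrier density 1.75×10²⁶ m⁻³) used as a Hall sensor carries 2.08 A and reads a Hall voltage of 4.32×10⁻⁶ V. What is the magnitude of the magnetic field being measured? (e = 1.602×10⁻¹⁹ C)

B ≈ 0.110 T

From V_H = IB/(n e t), B = V_H n e t / I.
B = (4.32×10⁻⁶)(1.75×10²⁶)(1.602×10⁻¹⁹)(1.89×10⁻³)/2.08 ≈ 0.110 T.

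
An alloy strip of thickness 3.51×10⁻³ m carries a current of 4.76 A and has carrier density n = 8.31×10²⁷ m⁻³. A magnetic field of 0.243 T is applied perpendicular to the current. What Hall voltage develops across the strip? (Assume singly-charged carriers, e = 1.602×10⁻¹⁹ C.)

V_H = IB/(n e t).
V_H = (4.76)(0.243)/((8.31×10²⁷)(1.602×10⁻¹⁹)(3.51×10⁻³)) ≈ 2.48×10⁻⁷ V.

V_H ≈ 2.48×10⁻⁷ V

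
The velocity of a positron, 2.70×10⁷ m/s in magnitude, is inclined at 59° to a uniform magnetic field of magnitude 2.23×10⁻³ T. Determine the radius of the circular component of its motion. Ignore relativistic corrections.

r ≈ 0.0590 m

v⊥ = v sinθ = 2.70×10⁷·sin59° ≈ 2.314×10⁷ m/s.
r = m v⊥/(|q|B) = (9.109×10⁻³¹)(2.314×10⁷)/((1.602×10⁻¹⁹)(2.23×10⁻³)) ≈ 0.0590 m.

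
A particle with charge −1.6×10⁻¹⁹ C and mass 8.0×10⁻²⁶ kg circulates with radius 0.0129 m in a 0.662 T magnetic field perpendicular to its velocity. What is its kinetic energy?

KE ≈ 72.8 eV

v = |q|Br/m, then KE = ½mv² = (qBr)²/(2m).
v = (1.6×10⁻¹⁹)(0.662)(0.0129)/8.0×10⁻²⁶ ≈ 1.708×10⁴ m/s.
KE = ½(8.0×10⁻²⁶)(1.708×10⁴)² ≈ 1.17×10⁻¹⁷ J = 72.8 eV.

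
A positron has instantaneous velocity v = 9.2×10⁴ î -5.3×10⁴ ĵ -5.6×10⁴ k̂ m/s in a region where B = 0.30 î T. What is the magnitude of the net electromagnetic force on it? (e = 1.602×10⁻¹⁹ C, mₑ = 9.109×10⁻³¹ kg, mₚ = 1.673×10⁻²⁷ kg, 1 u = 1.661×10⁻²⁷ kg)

|F| ≈ 3.71×10⁻¹⁵ N

v×B = (0, -1.68×10⁴, 1.59×10⁴) N/C.
F = q v×B = (1.602×10⁻¹⁹ C)·(0, -1.68×10⁴, 1.59×10⁴) = (0, -2.69×10⁻¹⁵, 2.55×10⁻¹⁵) N.
|F| = 3.71×10⁻¹⁵ N.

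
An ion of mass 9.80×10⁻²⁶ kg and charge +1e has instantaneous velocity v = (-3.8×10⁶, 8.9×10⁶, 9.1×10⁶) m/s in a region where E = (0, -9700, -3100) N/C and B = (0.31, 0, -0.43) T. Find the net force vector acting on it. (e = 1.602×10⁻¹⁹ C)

v×B = (-3.83×10⁶, 1.19×10⁶, -2.76×10⁶) N/C.
E + v×B = (-3.83×10⁶, 1.18×10⁶, -2.76×10⁶) N/C.
F = q(E + v×B) = (1.602×10⁻¹⁹ C)·(-3.83×10⁶, 1.18×10⁶, -2.76×10⁶) = (-6.13×10⁻¹³, 1.89×10⁻¹³, -4.42×10⁻¹³) N.

F ≈ (-6.13×10⁻¹³, 1.89×10⁻¹³, -4.42×10⁻¹³) N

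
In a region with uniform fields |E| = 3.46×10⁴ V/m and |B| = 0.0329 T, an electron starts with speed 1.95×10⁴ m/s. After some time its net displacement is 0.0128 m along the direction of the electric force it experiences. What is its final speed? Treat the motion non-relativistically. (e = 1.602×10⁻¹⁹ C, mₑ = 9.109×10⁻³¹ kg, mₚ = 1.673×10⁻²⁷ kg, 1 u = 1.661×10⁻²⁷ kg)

v_f ≈ 1.25×10⁷ m/s

B does no work; ΔKE = |q|E d.
½mv_f² = ½mv₀² + |q|Ed = ½(9.109×10⁻³¹)(1.95×10⁴)² + (1.602×10⁻¹⁹)(3.46×10⁴)(0.0128) ≈ 1.732×10⁻²² J + 7.095×10⁻¹⁷ J ≈ 7.095×10⁻¹⁷ J.
v_f = √(2·7.095×10⁻¹⁷/9.109×10⁻³¹) ≈ 1.25×10⁷ m/s.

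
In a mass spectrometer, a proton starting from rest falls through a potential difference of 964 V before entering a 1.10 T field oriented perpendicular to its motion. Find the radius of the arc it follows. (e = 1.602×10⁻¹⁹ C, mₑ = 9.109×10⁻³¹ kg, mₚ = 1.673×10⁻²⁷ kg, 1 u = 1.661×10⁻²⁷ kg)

Acceleration: |q|V = ½mv² ⇒ v = √(2|q|V/m) = √(2·1.602×10⁻¹⁹·964/1.673×10⁻²⁷) ≈ 4.297×10⁵ m/s.
In the field: r = mv/(|q|B) = (1.673×10⁻²⁷)(4.297×10⁵)/((1.602×10⁻¹⁹)(1.10)) ≈ 4.08×10⁻³ m.

r ≈ 4.08×10⁻³ m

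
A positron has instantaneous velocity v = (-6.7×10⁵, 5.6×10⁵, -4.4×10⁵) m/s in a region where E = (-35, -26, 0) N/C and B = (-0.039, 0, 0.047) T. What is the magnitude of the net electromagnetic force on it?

|F| ≈ 9.52×10⁻¹⁵ N

v×B = (2.63×10⁴, 4.86×10⁴, 2.18×10⁴) N/C.
E + v×B = (2.63×10⁴, 4.86×10⁴, 2.18×10⁴) N/C.
F = q(E + v×B) = (1.602×10⁻¹⁹ C)·(2.63×10⁴, 4.86×10⁴, 2.18×10⁴) = (4.21×10⁻¹⁵, 7.79×10⁻¹⁵, 3.50×10⁻¹⁵) N.
|F| = 9.52×10⁻¹⁵ N.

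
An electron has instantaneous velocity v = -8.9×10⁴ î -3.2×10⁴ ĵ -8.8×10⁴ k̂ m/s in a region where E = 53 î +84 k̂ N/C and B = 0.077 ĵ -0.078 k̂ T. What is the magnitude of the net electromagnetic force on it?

|F| ≈ 2.16×10⁻¹⁵ N

v×B = (9270, -6940, -6850) N/C.
E + v×B = (9320, -6940, -6770) N/C.
F = q(E + v×B) = (−1.602×10⁻¹⁹ C)·(9320, -6940, -6770) = (-1.49×10⁻¹⁵, 1.11×10⁻¹⁵, 1.08×10⁻¹⁵) N.
|F| = 2.16×10⁻¹⁵ N.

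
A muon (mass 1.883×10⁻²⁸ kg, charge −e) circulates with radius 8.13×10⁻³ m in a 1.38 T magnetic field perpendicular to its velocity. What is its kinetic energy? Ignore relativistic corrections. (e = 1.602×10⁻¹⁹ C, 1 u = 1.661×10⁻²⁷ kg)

KE ≈ 8.58×10⁻¹⁵ J

v = |q|Br/m, then KE = ½mv² = (qBr)²/(2m).
v = (1.602×10⁻¹⁹)(1.38)(8.13×10⁻³)/1.883×10⁻²⁸ ≈ 9.545×10⁶ m/s.
KE = ½(1.883×10⁻²⁸)(9.545×10⁶)² ≈ 8.58×10⁻¹⁵ J.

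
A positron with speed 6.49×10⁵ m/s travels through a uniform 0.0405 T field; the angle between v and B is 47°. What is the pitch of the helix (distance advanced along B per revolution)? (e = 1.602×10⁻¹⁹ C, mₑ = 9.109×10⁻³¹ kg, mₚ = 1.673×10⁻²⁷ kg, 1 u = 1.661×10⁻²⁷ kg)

p ≈ 3.90×10⁻⁴ m

v∥ = v cosθ = 6.49×10⁵·cos47° ≈ 4.426×10⁵ m/s.
T = 2πm/(|q|B) = 2π(9.109×10⁻³¹)/((1.602×10⁻¹⁹)(0.0405)) ≈ 8.821×10⁻¹⁰ s.
pitch = v∥ T = (4.426×10⁵)(8.821×10⁻¹⁰) ≈ 3.90×10⁻⁴ m.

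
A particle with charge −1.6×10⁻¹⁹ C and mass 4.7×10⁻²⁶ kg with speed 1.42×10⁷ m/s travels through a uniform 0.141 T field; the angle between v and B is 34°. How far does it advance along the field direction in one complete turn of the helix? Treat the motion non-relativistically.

v∥ = v cosθ = 1.42×10⁷·cos34° ≈ 1.177×10⁷ m/s.
T = 2πm/(|q|B) = 2π(4.7×10⁻²⁶)/((1.6×10⁻¹⁹)(0.141)) ≈ 1.309×10⁻⁵ s.
pitch = v∥ T = (1.177×10⁷)(1.309×10⁻⁵) ≈ 154 m.

p ≈ 154 m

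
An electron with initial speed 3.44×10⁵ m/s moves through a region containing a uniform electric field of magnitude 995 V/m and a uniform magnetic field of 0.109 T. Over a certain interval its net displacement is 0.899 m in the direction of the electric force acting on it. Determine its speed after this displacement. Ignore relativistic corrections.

v_f ≈ 1.77×10⁷ m/s

B does no work; ΔKE = |q|E d.
½mv_f² = ½mv₀² + |q|Ed = ½(9.109×10⁻³¹)(3.44×10⁵)² + (1.602×10⁻¹⁹)(995)(0.899) ≈ 5.390×10⁻²⁰ J + 1.433×10⁻¹⁶ J ≈ 1.434×10⁻¹⁶ J.
v_f = √(2·1.434×10⁻¹⁶/9.109×10⁻³¹) ≈ 1.77×10⁷ m/s.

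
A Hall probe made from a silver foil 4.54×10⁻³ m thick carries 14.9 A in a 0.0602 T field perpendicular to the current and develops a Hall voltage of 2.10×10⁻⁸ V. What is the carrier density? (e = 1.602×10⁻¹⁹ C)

n ≈ 5.87×10²⁸ m⁻³

From V_H = IB/(n e t), n = IB/(V_H e t).
n = (14.9)(0.0602)/((2.10×10⁻⁸)(1.602×10⁻¹⁹)(4.54×10⁻³)) ≈ 5.87×10²⁸ m⁻³.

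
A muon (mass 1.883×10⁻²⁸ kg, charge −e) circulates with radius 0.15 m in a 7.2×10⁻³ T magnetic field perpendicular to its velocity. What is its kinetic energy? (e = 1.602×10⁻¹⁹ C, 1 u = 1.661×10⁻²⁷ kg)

KE ≈ 7.9×10⁻¹⁷ J

v = |q|Br/m, then KE = ½mv² = (qBr)²/(2m).
v = (1.602×10⁻¹⁹)(7.2×10⁻³)(0.15)/1.883×10⁻²⁸ ≈ 9.188×10⁵ m/s.
KE = ½(1.883×10⁻²⁸)(9.188×10⁵)² ≈ 7.9×10⁻¹⁷ J.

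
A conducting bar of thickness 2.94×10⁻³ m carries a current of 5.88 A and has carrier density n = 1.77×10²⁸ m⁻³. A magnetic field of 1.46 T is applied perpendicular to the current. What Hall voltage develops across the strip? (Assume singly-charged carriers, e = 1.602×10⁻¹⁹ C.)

V_H ≈ 1.03×10⁻⁶ V

V_H = IB/(n e t).
V_H = (5.88)(1.46)/((1.77×10²⁸)(1.602×10⁻¹⁹)(2.94×10⁻³)) ≈ 1.03×10⁻⁶ V.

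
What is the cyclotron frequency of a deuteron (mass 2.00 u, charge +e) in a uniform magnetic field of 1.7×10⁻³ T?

f ≈ 1.3×10⁴ Hz

f = |q|B/(2πm).
f = (1.602×10⁻¹⁹)(1.7×10⁻³)/(2π·3.322×10⁻²⁷) ≈ 1.3×10⁴ Hz.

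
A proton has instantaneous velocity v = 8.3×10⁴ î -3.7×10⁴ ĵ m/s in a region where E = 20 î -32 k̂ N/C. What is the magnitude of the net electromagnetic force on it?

Only an electric field acts, so F = qE = (1.602×10⁻¹⁹ C)·(20.0, 0, -32.0) = (3.20×10⁻¹⁸, 0, -5.13×10⁻¹⁸) N.
|F| = 6.05×10⁻¹⁸ N.

|F| ≈ 6.05×10⁻¹⁸ N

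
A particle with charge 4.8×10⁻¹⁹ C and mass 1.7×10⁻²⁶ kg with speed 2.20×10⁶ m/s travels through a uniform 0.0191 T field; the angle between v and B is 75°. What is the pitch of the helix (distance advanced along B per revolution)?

p ≈ 6.63 m

v∥ = v cosθ = 2.20×10⁶·cos75° ≈ 5.694×10⁵ m/s.
T = 2πm/(|q|B) = 2π(1.7×10⁻²⁶)/((4.8×10⁻¹⁹)(0.0191)) ≈ 1.165×10⁻⁵ s.
pitch = v∥ T = (5.694×10⁵)(1.165×10⁻⁵) ≈ 6.63 m.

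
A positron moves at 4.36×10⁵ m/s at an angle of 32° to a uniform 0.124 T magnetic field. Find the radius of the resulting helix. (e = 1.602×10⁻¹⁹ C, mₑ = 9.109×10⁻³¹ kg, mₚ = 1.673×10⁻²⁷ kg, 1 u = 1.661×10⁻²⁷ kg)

r ≈ 1.06×10⁻⁵ m

v⊥ = v sinθ = 4.36×10⁵·sin32° ≈ 2.310×10⁵ m/s.
r = m v⊥/(|q|B) = (9.109×10⁻³¹)(2.310×10⁵)/((1.602×10⁻¹⁹)(0.124)) ≈ 1.06×10⁻⁵ m.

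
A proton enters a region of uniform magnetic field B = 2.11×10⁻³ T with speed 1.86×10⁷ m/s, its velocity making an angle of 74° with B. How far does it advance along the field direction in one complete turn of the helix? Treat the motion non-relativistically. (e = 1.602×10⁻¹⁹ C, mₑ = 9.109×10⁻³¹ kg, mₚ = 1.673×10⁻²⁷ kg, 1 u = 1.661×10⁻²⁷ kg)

v∥ = v cosθ = 1.86×10⁷·cos74° ≈ 5.127×10⁶ m/s.
T = 2πm/(|q|B) = 2π(1.673×10⁻²⁷)/((1.602×10⁻¹⁹)(2.11×10⁻³)) ≈ 3.110×10⁻⁵ s.
pitch = v∥ T = (5.127×10⁶)(3.110×10⁻⁵) ≈ 159 m.

p ≈ 159 m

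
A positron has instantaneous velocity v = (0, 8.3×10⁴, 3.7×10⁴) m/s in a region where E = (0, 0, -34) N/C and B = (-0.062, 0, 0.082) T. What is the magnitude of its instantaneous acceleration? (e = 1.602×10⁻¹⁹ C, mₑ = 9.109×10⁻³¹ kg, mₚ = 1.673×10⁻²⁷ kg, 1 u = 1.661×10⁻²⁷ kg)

v×B = (6810, -2290, 5150) N/C.
E + v×B = (6810, -2290, 5110) N/C.
F = q(E + v×B) = (1.602×10⁻¹⁹ C)·(6810, -2290, 5110) = (1.09×10⁻¹⁵, -3.67×10⁻¹⁶, 8.19×10⁻¹⁶) N.
|a| = |F|/m = 1.412×10⁻¹⁵/9.109×10⁻³¹ ≈ 1.55×10¹⁵ m/s².

|a| ≈ 1.55×10¹⁵ m/s²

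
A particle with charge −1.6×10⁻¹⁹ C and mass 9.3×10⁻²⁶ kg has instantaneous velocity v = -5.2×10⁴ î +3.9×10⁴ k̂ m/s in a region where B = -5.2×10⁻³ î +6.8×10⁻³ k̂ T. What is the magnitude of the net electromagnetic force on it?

|F| ≈ 2.41×10⁻¹⁷ N

v×B = (0, 151, 0) N/C.
F = q v×B = (−1.6×10⁻¹⁹ C)·(0, 151, 0) = (0, -2.41×10⁻¹⁷, 0) N.
|F| = 2.41×10⁻¹⁷ N.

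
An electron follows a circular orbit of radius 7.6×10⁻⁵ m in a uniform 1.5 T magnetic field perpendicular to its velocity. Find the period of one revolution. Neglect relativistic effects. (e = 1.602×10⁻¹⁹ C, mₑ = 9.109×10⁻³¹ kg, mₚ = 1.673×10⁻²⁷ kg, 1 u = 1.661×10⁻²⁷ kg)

T ≈ 2.4×10⁻¹¹ s

The cyclotron period depends only on m, q, B: T = 2πm/(|q|B).
T = 2π(9.109×10⁻³¹)/((1.602×10⁻¹⁹)(1.5)) ≈ 2.4×10⁻¹¹ s.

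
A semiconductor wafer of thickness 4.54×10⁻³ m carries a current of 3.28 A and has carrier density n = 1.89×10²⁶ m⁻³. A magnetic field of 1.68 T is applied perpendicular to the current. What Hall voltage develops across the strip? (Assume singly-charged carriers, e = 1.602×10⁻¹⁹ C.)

V_H = IB/(n e t).
V_H = (3.28)(1.68)/((1.89×10²⁶)(1.602×10⁻¹⁹)(4.54×10⁻³)) ≈ 4.01×10⁻⁵ V.

V_H ≈ 4.01×10⁻⁵ V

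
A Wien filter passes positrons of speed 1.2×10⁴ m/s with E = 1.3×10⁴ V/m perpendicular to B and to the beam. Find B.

Balance of forces in the selector: qE = qvB ⇒ B = E/v.
B = 1.3×10⁴/1.2×10⁴ = 1.1 T.

B = 1.1 T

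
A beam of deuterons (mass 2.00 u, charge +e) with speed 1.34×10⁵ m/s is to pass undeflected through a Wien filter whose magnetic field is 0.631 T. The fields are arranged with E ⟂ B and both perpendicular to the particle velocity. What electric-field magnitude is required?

E = 8.46×10⁴ V/m

For straight-line motion qE = qvB, so E = vB.
E = 1.34×10⁵ × 0.631 = 8.46×10⁴ V/m.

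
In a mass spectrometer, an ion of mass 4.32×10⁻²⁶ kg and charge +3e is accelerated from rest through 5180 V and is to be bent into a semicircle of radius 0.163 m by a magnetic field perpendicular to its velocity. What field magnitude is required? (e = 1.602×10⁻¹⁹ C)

B ≈ 0.187 T

v = √(2|q|V/m) = √(2·4.806×10⁻¹⁹·5180/4.32×10⁻²⁶) ≈ 3.395×10⁵ m/s.
B = mv/(|q|r) = (4.32×10⁻²⁶)(3.395×10⁵)/((4.806×10⁻¹⁹)(0.163)) ≈ 0.187 T.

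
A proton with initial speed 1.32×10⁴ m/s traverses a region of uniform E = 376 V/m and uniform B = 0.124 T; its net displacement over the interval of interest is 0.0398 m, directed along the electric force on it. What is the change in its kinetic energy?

The magnetic force is always ⟂ v and does no work; only the electric force changes KE.
ΔKE = F_E · d = |q|E d = (1.602×10⁻¹⁹)(376)(0.0398) ≈ 2.40×10⁻¹⁸ J.

ΔKE ≈ 2.40×10⁻¹⁸ J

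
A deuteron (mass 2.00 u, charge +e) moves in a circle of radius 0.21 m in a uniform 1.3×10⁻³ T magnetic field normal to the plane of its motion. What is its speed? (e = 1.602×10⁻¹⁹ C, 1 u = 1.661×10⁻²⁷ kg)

From |q|vB = mv²/r, v = |q|Br/m.
v = (1.602×10⁻¹⁹)(1.3×10⁻³)(0.21)/3.322×10⁻²⁷ ≈ 1.3×10⁴ m/s.

v ≈ 1.3×10⁴ m/s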